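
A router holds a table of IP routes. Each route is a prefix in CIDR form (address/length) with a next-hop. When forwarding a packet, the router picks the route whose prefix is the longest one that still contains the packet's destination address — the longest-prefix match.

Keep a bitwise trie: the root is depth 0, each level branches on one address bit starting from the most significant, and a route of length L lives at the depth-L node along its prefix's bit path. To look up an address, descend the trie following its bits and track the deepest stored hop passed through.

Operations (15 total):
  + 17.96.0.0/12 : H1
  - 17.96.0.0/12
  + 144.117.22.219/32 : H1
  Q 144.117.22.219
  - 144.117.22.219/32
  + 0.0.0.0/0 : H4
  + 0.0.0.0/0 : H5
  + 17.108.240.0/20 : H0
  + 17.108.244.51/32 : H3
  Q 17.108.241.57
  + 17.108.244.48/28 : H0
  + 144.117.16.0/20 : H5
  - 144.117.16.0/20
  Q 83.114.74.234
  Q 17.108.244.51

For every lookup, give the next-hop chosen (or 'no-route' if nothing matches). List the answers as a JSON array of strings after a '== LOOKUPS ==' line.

Process each operation:
  + 17.96.0.0/12 (H1) depth=12
  - 17.96.0.0/12 clear@12
  + 144.117.22.219/32 (H1) depth=32
  ? 144.117.22.219  path d0:-→d1:-→d2:-→d3:-→d4:-→d5:-→d6:-→d7:-→d8:-→d9:-→d10:-→d11:-→d12:-→d13:-→d14:-→d15:-→d16:-→d17:-→d18:-→d19:-→d20:-→d21:-→d22:-→d23:-→d24:-→d25:-→d26:-→d27:-→d28:-→d29:-→d30:-→d31:-→d32:H1  best=H1
  - 144.117.22.219/32 clear@32
  + 0.0.0.0/0 (H4) depth=0
  + 0.0.0.0/0 (H5) depth=0
  + 17.108.240.0/20 (H0) depth=20
  + 17.108.244.51/32 (H3) depth=32
  ? 17.108.241.57  path d0:H5→d1:-→d2:-→d3:-→d4:-→d5:-→d6:-→d7:-→d8:-→d9:-→d10:-→d11:-→d12:-→d13:-→d14:-→d15:-→d16:-→d17:-→d18:-→d19:-→d20:H0→d21:-  best=H0
  + 17.108.244.48/28 (H0) depth=28
  + 144.117.16.0/20 (H5) depth=20
  - 144.117.16.0/20 clear@20
  ? 83.114.74.234  path d0:H5→d1:-  best=H5
  ? 17.108.244.51  path d0:H5→d1:-→d2:-→d3:-→d4:-→d5:-→d6:-→d7:-→d8:-→d9:-→d10:-→d11:-→d12:-→d13:-→d14:-→d15:-→d16:-→d17:-→d18:-→d19:-→d20:H0→d21:-→d22:-→d23:-→d24:-→d25:-→d26:-→d27:-→d28:H0→d29:-→d30:-→d31:-→d32:H3  best=H3

== LOOKUPS ==
["H1","H0","H5","H3"]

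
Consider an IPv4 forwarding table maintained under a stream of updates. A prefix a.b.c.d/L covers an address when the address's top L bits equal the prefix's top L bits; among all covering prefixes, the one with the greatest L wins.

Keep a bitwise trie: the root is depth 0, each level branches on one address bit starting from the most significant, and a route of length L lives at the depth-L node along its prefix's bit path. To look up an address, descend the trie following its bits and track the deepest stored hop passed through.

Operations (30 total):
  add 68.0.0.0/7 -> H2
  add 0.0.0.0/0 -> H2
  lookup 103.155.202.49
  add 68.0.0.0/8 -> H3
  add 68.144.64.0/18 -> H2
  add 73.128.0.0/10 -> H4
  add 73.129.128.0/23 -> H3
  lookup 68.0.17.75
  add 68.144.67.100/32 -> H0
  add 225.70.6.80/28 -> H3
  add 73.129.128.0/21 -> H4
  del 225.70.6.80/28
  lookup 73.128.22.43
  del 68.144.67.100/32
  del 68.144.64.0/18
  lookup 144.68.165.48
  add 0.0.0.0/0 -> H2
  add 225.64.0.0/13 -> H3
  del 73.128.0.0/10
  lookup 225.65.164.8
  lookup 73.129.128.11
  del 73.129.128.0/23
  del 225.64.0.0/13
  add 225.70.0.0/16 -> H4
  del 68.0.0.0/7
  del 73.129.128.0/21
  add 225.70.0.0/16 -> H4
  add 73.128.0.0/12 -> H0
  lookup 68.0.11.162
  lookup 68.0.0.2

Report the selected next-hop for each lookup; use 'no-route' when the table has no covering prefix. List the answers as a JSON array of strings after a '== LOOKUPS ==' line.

Trace:
  + 68.0.0.0/7 (H2) depth=7
  + 0.0.0.0/0 (H2) depth=0
  lookup 103.155.202.49: bits 01 walk d0:H2→d1:-→d2:- -> H2
  + 68.0.0.0/8 (H3) depth=8
  + 68.144.64.0/18 (H2) depth=18
  + 73.128.0.0/10 (H4) depth=10
  + 73.129.128.0/23 (H3) depth=23
  lookup 68.0.17.75: bits 01000100 walk d0:H2→d1:-→d2:-→d3:-→d4:-→d5:-→d6:-→d7:H2→d8:H3 -> H3
  + 68.144.67.100/32 (H0) depth=32
  + 225.70.6.80/28 (H3) depth=28
  + 73.129.128.0/21 (H4) depth=21
  - 225.70.6.80/28 clear@28
  lookup 73.128.22.43: bits 010010011000000 walk d0:H2→d1:-→d2:-→d3:-→d4:-→d5:-→d6:-→d7:-→d8:-→d9:-→d10:H4→d11:-→d12:-→d13:-→d14:-→d15:- -> H4
  - 68.144.67.100/32 clear@32
  - 68.144.64.0/18 clear@18
  lookup 144.68.165.48: bits 1 walk d0:H2→d1:- -> H2
  + 0.0.0.0/0 (H2) depth=0
  + 225.64.0.0/13 (H3) depth=13
  - 73.128.0.0/10 clear@10
  lookup 225.65.164.8: bits 1110000101000 walk d0:H2→d1:-→d2:-→d3:-→d4:-→d5:-→d6:-→d7:-→d8:-→d9:-→d10:-→d11:-→d12:-→d13:H3 -> H3
  lookup 73.129.128.11: bits 01001001100000011000000 walk d0:H2→d1:-→d2:-→d3:-→d4:-→d5:-→d6:-→d7:-→d8:-→d9:-→d10:-→d11:-→d12:-→d13:-→d14:-→d15:-→d16:-→d17:-→d18:-→d19:-→d20:-→d21:H4→d22:-→d23:H3 -> H3
  - 73.129.128.0/23 clear@23
  - 225.64.0.0/13 clear@13
  + 225.70.0.0/16 (H4) depth=16
  - 68.0.0.0/7 clear@7
  - 73.129.128.0/21 clear@21
  + 225.70.0.0/16 (H4) depth=16
  + 73.128.0.0/12 (H0) depth=12
  lookup 68.0.11.162: bits 01000100 walk d0:H2→d1:-→d2:-→d3:-→d4:-→d5:-→d6:-→d7:-→d8:H3 -> H3
  lookup 68.0.0.2: bits 01000100 walk d0:H2→d1:-→d2:-→d3:-→d4:-→d5:-→d6:-→d7:-→d8:H3 -> H3

== LOOKUPS ==
["H2","H3","H4","H2","H3","H3","H3","H3"]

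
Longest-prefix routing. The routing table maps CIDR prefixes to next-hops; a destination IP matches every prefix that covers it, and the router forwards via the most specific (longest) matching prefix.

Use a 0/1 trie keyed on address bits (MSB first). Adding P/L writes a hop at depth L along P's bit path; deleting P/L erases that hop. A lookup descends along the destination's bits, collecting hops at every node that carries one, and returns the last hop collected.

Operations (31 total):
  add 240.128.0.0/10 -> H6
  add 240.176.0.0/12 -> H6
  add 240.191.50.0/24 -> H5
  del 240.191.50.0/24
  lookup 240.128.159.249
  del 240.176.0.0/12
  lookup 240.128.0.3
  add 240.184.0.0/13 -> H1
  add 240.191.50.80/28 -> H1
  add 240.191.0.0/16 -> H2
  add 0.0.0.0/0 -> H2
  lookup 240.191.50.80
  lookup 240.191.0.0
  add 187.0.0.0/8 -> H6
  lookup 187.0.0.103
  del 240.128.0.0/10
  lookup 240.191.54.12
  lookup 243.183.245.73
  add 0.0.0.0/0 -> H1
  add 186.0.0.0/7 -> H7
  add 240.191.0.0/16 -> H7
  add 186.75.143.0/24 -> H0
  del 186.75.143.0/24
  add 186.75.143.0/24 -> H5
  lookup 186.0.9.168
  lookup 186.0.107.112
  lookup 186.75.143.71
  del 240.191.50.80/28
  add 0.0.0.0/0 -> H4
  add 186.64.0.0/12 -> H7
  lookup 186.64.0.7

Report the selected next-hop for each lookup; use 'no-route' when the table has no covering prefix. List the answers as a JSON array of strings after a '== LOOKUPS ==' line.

Trace:
  add 240.128.0.0/10 -> H6 at depth 10
  add 240.176.0.0/12 -> H6 at depth 12
  add 240.191.50.0/24 -> H5 at depth 24
  del 240.191.50.0/24 (clear depth 24)
  lookup 240.128.159.249: bits 1111000010 walk d0:-→d1:-→d2:-→d3:-→d4:-→d5:-→d6:-→d7:-→d8:-→d9:-→d10:H6 -> H6
  del 240.176.0.0/12 (clear depth 12)
  lookup 240.128.0.3: bits 1111000010 walk d0:-→d1:-→d2:-→d3:-→d4:-→d5:-→d6:-→d7:-→d8:-→d9:-→d10:H6 -> H6
  add 240.184.0.0/13 -> H1 at depth 13
  add 240.191.50.80/28 -> H1 at depth 28
  add 240.191.0.0/16 -> H2 at depth 16
  add 0.0.0.0/0 -> H2 at depth 0
  lookup 240.191.50.80: bits 1111000010111111001100100101 walk d0:H2→d1:-→d2:-→d3:-→d4:-→d5:-→d6:-→d7:-→d8:-→d9:-→d10:H6→d11:-→d12:-→d13:H1→d14:-→d15:-→d16:H2→d17:-→d18:-→d19:-→d20:-→d21:-→d22:-→d23:-→d24:-→d25:-→d26:-→d27:-→d28:H1 -> H1
  lookup 240.191.0.0: bits 111100001011111100 walk d0:H2→d1:-→d2:-→d3:-→d4:-→d5:-→d6:-→d7:-→d8:-→d9:-→d10:H6→d11:-→d12:-→d13:H1→d14:-→d15:-→d16:H2→d17:-→d18:- -> H2
  add 187.0.0.0/8 -> H6 at depth 8
  lookup 187.0.0.103: bits 10111011 walk d0:H2→d1:-→d2:-→d3:-→d4:-→d5:-→d6:-→d7:-→d8:H6 -> H6
  del 240.128.0.0/10 (clear depth 10)
  lookup 240.191.54.12: bits 111100001011111100110 walk d0:H2→d1:-→d2:-→d3:-→d4:-→d5:-→d6:-→d7:-→d8:-→d9:-→d10:-→d11:-→d12:-→d13:H1→d14:-→d15:-→d16:H2→d17:-→d18:-→d19:-→d20:-→d21:- -> H2
  lookup 243.183.245.73: bits 111100 walk d0:H2→d1:-→d2:-→d3:-→d4:-→d5:-→d6:- -> H2
  add 0.0.0.0/0 -> H1 at depth 0
  add 186.0.0.0/7 -> H7 at depth 7
  add 240.191.0.0/16 -> H7 at depth 16
  add 186.75.143.0/24 -> H0 at depth 24
  del 186.75.143.0/24 (clear depth 24)
  add 186.75.143.0/24 -> H5 at depth 24
  lookup 186.0.9.168: bits 101110100 walk d0:H1→d1:-→d2:-→d3:-→d4:-→d5:-→d6:-→d7:H7→d8:-→d9:- -> H7
  lookup 186.0.107.112: bits 101110100 walk d0:H1→d1:-→d2:-→d3:-→d4:-→d5:-→d6:-→d7:H7→d8:-→d9:- -> H7
  lookup 186.75.143.71: bits 101110100100101110001111 walk d0:H1→d1:-→d2:-→d3:-→d4:-→d5:-→d6:-→d7:H7→d8:-→d9:-→d10:-→d11:-→d12:-→d13:-→d14:-→d15:-→d16:-→d17:-→d18:-→d19:-→d20:-→d21:-→d22:-→d23:-→d24:H5 -> H5
  del 240.191.50.80/28 (clear depth 28)
  add 0.0.0.0/0 -> H4 at depth 0
  add 186.64.0.0/12 -> H7 at depth 12
  lookup 186.64.0.7: bits 101110100100 walk d0:H4→d1:-→d2:-→d3:-→d4:-→d5:-→d6:-→d7:H7→d8:-→d9:-→d10:-→d11:-→d12:H7 -> H7

== LOOKUPS ==
["H6","H6","H1","H2","H6","H2","H2","H7","H7","H5","H7"]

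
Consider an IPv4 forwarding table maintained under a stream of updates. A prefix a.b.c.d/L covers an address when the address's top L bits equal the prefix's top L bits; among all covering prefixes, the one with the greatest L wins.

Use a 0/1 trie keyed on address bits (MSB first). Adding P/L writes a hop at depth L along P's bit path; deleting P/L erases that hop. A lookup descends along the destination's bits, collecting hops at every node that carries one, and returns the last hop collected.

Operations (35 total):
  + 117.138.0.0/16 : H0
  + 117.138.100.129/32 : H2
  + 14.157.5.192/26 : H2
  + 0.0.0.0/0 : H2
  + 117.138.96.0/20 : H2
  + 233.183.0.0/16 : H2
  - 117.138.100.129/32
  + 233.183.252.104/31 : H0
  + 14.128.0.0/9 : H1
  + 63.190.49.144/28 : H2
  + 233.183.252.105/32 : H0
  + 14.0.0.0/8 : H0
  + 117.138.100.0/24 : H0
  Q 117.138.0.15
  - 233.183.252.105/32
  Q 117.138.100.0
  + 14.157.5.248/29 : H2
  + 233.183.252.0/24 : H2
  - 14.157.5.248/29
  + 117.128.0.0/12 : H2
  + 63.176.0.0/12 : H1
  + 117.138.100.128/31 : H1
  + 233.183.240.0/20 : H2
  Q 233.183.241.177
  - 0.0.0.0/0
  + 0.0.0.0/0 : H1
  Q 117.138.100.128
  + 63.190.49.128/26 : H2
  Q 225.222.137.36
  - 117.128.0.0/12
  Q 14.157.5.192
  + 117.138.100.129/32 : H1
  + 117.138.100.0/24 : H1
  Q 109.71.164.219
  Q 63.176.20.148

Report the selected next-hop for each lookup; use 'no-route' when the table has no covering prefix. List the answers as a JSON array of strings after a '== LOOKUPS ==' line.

Trace:
  + 117.138.0.0/16 (H0) depth=16
  + 117.138.100.129/32 (H2) depth=32
  + 14.157.5.192/26 (H2) depth=26
  + 0.0.0.0/0 (H2) depth=0
  + 117.138.96.0/20 (H2) depth=20
  + 233.183.0.0/16 (H2) depth=16
  del 117.138.100.129/32 (clear depth 32)
  + 233.183.252.104/31 (H0) depth=31
  + 14.128.0.0/9 (H1) depth=9
  + 63.190.49.144/28 (H2) depth=28
  + 233.183.252.105/32 (H0) depth=32
  + 14.0.0.0/8 (H0) depth=8
  + 117.138.100.0/24 (H0) depth=24
  Q 117.138.0.15: descend 01110101100010100 ; hops seen [H2,H0] ; pick H0
  del 233.183.252.105/32 (clear depth 32)
  Q 117.138.100.0: descend 011101011000101001100100 ; hops seen [H2,H0,H2,H0] ; pick H0
  + 14.157.5.248/29 (H2) depth=29
  + 233.183.252.0/24 (H2) depth=24
  del 14.157.5.248/29 (clear depth 29)
  + 117.128.0.0/12 (H2) depth=12
  + 63.176.0.0/12 (H1) depth=12
  + 117.138.100.128/31 (H1) depth=31
  + 233.183.240.0/20 (H2) depth=20
  Q 233.183.241.177: descend 11101001101101111111 ; hops seen [H2,H2,H2] ; pick H2
  del 0.0.0.0/0 (clear depth 0)
  + 0.0.0.0/0 (H1) depth=0
  Q 117.138.100.128: descend 0111010110001010011001001000000 ; hops seen [H1,H2,H0,H2,H0,H1] ; pick H1
  + 63.190.49.128/26 (H2) depth=26
  Q 225.222.137.36: descend 1110 ; hops seen [H1] ; pick H1
  del 117.128.0.0/12 (clear depth 12)
  Q 14.157.5.192: descend 00001110100111010000010111 ; hops seen [H1,H0,H1,H2] ; pick H2
  + 117.138.100.129/32 (H1) depth=32
  + 117.138.100.0/24 (H1) depth=24
  Q 109.71.164.219: descend 011 ; hops seen [H1] ; pick H1
  Q 63.176.20.148: descend 001111111011 ; hops seen [H1,H1] ; pick H1

== LOOKUPS ==
["H0","H0","H2","H1","H1","H2","H1","H1"]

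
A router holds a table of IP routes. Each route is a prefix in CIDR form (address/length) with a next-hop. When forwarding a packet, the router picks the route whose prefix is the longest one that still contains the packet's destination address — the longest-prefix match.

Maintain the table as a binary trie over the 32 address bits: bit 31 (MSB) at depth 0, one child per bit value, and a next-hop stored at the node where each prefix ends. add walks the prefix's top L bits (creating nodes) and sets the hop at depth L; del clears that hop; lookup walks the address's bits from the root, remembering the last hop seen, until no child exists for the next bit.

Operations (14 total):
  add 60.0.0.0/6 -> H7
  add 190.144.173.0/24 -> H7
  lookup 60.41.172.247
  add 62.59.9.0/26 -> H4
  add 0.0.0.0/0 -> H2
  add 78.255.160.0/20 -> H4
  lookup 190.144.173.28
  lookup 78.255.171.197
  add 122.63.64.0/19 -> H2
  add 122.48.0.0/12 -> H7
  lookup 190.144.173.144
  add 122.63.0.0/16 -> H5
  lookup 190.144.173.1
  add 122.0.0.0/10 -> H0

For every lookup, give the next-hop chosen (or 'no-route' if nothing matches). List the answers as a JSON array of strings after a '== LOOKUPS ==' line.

Trace:
  add 60.0.0.0/6 -> H7 at depth 6
  add 190.144.173.0/24 -> H7 at depth 24
  lookup 60.41.172.247: bits 001111 walk d0:-→d1:-→d2:-→d3:-→d4:-→d5:-→d6:H7 -> H7
  add 62.59.9.0/26 -> H4 at depth 26
  add 0.0.0.0/0 -> H2 at depth 0
  add 78.255.160.0/20 -> H4 at depth 20
  lookup 190.144.173.28: bits 101111101001000010101101 walk d0:H2→d1:-→d2:-→d3:-→d4:-→d5:-→d6:-→d7:-→d8:-→d9:-→d10:-→d11:-→d12:-→d13:-→d14:-→d15:-→d16:-→d17:-→d18:-→d19:-→d20:-→d21:-→d22:-→d23:-→d24:H7 -> H7
  lookup 78.255.171.197: bits 01001110111111111010 walk d0:H2→d1:-→d2:-→d3:-→d4:-→d5:-→d6:-→d7:-→d8:-→d9:-→d10:-→d11:-→d12:-→d13:-→d14:-→d15:-→d16:-→d17:-→d18:-→d19:-→d20:H4 -> H4
  add 122.63.64.0/19 -> H2 at depth 19
  add 122.48.0.0/12 -> H7 at depth 12
  lookup 190.144.173.144: bits 101111101001000010101101 walk d0:H2→d1:-→d2:-→d3:-→d4:-→d5:-→d6:-→d7:-→d8:-→d9:-→d10:-→d11:-→d12:-→d13:-→d14:-→d15:-→d16:-→d17:-→d18:-→d19:-→d20:-→d21:-→d22:-→d23:-→d24:H7 -> H7
  add 122.63.0.0/16 -> H5 at depth 16
  lookup 190.144.173.1: bits 101111101001000010101101 walk d0:H2→d1:-→d2:-→d3:-→d4:-→d5:-→d6:-→d7:-→d8:-→d9:-→d10:-→d11:-→d12:-→d13:-→d14:-→d15:-→d16:-→d17:-→d18:-→d19:-→d20:-→d21:-→d22:-→d23:-→d24:H7 -> H7
  add 122.0.0.0/10 -> H0 at depth 10

== LOOKUPS ==
["H7","H7","H4","H7","H7"]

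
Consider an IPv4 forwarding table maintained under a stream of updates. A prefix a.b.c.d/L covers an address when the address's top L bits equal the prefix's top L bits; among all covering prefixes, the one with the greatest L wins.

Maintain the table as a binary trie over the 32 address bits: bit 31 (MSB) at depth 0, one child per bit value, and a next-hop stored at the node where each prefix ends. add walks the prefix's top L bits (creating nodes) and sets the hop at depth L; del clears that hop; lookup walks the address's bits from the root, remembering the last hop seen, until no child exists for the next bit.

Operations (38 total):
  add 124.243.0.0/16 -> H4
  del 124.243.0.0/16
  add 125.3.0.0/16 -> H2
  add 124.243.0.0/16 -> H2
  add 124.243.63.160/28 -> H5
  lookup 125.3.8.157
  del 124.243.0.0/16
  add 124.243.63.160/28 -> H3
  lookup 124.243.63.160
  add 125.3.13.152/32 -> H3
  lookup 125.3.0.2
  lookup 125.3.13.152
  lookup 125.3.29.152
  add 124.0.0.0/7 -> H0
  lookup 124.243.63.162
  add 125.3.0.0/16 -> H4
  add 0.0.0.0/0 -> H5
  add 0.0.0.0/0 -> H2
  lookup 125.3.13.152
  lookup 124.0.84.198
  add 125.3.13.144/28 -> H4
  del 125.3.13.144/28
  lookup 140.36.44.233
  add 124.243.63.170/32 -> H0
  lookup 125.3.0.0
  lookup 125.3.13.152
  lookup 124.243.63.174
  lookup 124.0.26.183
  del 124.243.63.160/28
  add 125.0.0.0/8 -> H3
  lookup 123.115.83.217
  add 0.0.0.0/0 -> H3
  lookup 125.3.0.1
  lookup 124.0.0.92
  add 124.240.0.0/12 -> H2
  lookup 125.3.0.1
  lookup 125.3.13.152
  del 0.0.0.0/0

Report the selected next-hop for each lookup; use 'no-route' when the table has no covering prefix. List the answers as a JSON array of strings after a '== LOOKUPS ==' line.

Apply in order:
  + 124.243.0.0/16 (H4) depth=16
  del 124.243.0.0/16 (clear depth 16)
  + 125.3.0.0/16 (H2) depth=16
  + 124.243.0.0/16 (H2) depth=16
  + 124.243.63.160/28 (H5) depth=28
  ? 125.3.8.157  path d0:-→d1:-→d2:-→d3:-→d4:-→d5:-→d6:-→d7:-→d8:-→d9:-→d10:-→d11:-→d12:-→d13:-→d14:-→d15:-→d16:H2  best=H2
  del 124.243.0.0/16 (clear depth 16)
  + 124.243.63.160/28 (H3) depth=28
  ? 124.243.63.160  path d0:-→d1:-→d2:-→d3:-→d4:-→d5:-→d6:-→d7:-→d8:-→d9:-→d10:-→d11:-→d12:-→d13:-→d14:-→d15:-→d16:-→d17:-→d18:-→d19:-→d20:-→d21:-→d22:-→d23:-→d24:-→d25:-→d26:-→d27:-→d28:H3  best=H3
  + 125.3.13.152/32 (H3) depth=32
  ? 125.3.0.2  path d0:-→d1:-→d2:-→d3:-→d4:-→d5:-→d6:-→d7:-→d8:-→d9:-→d10:-→d11:-→d12:-→d13:-→d14:-→d15:-→d16:H2→d17:-→d18:-→d19:-→d20:-  best=H2
  ? 125.3.13.152  path d0:-→d1:-→d2:-→d3:-→d4:-→d5:-→d6:-→d7:-→d8:-→d9:-→d10:-→d11:-→d12:-→d13:-→d14:-→d15:-→d16:H2→d17:-→d18:-→d19:-→d20:-→d21:-→d22:-→d23:-→d24:-→d25:-→d26:-→d27:-→d28:-→d29:-→d30:-→d31:-→d32:H3  best=H3
  ? 125.3.29.152  path d0:-→d1:-→d2:-→d3:-→d4:-→d5:-→d6:-→d7:-→d8:-→d9:-→d10:-→d11:-→d12:-→d13:-→d14:-→d15:-→d16:H2→d17:-→d18:-→d19:-  best=H2
  + 124.0.0.0/7 (H0) depth=7
  ? 124.243.63.162  path d0:-→d1:-→d2:-→d3:-→d4:-→d5:-→d6:-→d7:H0→d8:-→d9:-→d10:-→d11:-→d12:-→d13:-→d14:-→d15:-→d16:-→d17:-→d18:-→d19:-→d20:-→d21:-→d22:-→d23:-→d24:-→d25:-→d26:-→d27:-→d28:H3  best=H3
  + 125.3.0.0/16 (H4) depth=16
  + 0.0.0.0/0 (H5) depth=0
  + 0.0.0.0/0 (H2) depth=0
  ? 125.3.13.152  path d0:H2→d1:-→d2:-→d3:-→d4:-→d5:-→d6:-→d7:H0→d8:-→d9:-→d10:-→d11:-→d12:-→d13:-→d14:-→d15:-→d16:H4→d17:-→d18:-→d19:-→d20:-→d21:-→d22:-→d23:-→d24:-→d25:-→d26:-→d27:-→d28:-→d29:-→d30:-→d31:-→d32:H3  best=H3
  ? 124.0.84.198  path d0:H2→d1:-→d2:-→d3:-→d4:-→d5:-→d6:-→d7:H0→d8:-  best=H0
  + 125.3.13.144/28 (H4) depth=28
  del 125.3.13.144/28 (clear depth 28)
  ? 140.36.44.233  path d0:H2  best=H2
  + 124.243.63.170/32 (H0) depth=32
  ? 125.3.0.0  path d0:H2→d1:-→d2:-→d3:-→d4:-→d5:-→d6:-→d7:H0→d8:-→d9:-→d10:-→d11:-→d12:-→d13:-→d14:-→d15:-→d16:H4→d17:-→d18:-→d19:-→d20:-  best=H4
  ? 125.3.13.152  path d0:H2→d1:-→d2:-→d3:-→d4:-→d5:-→d6:-→d7:H0→d8:-→d9:-→d10:-→d11:-→d12:-→d13:-→d14:-→d15:-→d16:H4→d17:-→d18:-→d19:-→d20:-→d21:-→d22:-→d23:-→d24:-→d25:-→d26:-→d27:-→d28:-→d29:-→d30:-→d31:-→d32:H3  best=H3
  ? 124.243.63.174  path d0:H2→d1:-→d2:-→d3:-→d4:-→d5:-→d6:-→d7:H0→d8:-→d9:-→d10:-→d11:-→d12:-→d13:-→d14:-→d15:-→d16:-→d17:-→d18:-→d19:-→d20:-→d21:-→d22:-→d23:-→d24:-→d25:-→d26:-→d27:-→d28:H3→d29:-  best=H3
  ? 124.0.26.183  path d0:H2→d1:-→d2:-→d3:-→d4:-→d5:-→d6:-→d7:H0→d8:-  best=H0
  del 124.243.63.160/28 (clear depth 28)
  + 125.0.0.0/8 (H3) depth=8
  ? 123.115.83.217  path d0:H2→d1:-→d2:-→d3:-→d4:-→d5:-  best=H2
  + 0.0.0.0/0 (H3) depth=0
  ? 125.3.0.1  path d0:H3→d1:-→d2:-→d3:-→d4:-→d5:-→d6:-→d7:H0→d8:H3→d9:-→d10:-→d11:-→d12:-→d13:-→d14:-→d15:-→d16:H4→d17:-→d18:-→d19:-→d20:-  best=H4
  ? 124.0.0.92  path d0:H3→d1:-→d2:-→d3:-→d4:-→d5:-→d6:-→d7:H0→d8:-  best=H0
  + 124.240.0.0/12 (H2) depth=12
  ? 125.3.0.1  path d0:H3→d1:-→d2:-→d3:-→d4:-→d5:-→d6:-→d7:H0→d8:H3→d9:-→d10:-→d11:-→d12:-→d13:-→d14:-→d15:-→d16:H4→d17:-→d18:-→d19:-→d20:-  best=H4
  ? 125.3.13.152  path d0:H3→d1:-→d2:-→d3:-→d4:-→d5:-→d6:-→d7:H0→d8:H3→d9:-→d10:-→d11:-→d12:-→d13:-→d14:-→d15:-→d16:H4→d17:-→d18:-→d19:-→d20:-→d21:-→d22:-→d23:-→d24:-→d25:-→d26:-→d27:-→d28:-→d29:-→d30:-→d31:-→d32:H3  best=H3
  del 0.0.0.0/0 (clear depth 0)

== LOOKUPS ==
["H2","H3","H2","H3","H2","H3","H3","H0","H2","H4","H3","H3","H0","H2","H4","H0","H4","H3"]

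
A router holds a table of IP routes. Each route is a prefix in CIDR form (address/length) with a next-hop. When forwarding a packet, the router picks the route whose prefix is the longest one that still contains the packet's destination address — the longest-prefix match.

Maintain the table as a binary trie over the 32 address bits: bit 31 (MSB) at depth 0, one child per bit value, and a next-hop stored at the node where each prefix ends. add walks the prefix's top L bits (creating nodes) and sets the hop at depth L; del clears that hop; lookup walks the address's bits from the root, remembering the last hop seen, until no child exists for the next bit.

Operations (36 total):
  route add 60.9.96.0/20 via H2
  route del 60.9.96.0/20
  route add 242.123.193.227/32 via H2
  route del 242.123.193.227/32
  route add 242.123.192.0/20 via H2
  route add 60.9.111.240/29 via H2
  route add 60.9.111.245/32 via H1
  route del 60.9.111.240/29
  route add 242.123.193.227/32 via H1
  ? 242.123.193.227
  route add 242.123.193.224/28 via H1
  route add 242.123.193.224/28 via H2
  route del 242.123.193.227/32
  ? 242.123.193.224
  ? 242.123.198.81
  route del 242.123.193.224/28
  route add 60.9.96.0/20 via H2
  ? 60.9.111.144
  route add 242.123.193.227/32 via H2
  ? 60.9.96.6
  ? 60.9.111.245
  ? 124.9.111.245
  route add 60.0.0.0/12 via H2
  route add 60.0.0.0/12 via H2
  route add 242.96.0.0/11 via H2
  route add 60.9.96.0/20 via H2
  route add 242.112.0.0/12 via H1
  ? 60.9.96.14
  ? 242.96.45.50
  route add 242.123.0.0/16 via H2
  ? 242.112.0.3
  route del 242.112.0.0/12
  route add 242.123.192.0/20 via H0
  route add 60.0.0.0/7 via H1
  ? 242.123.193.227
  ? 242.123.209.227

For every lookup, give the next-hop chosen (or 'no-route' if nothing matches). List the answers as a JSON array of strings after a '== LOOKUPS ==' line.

Apply in order:
  add 60.9.96.0/20 -> H2 at depth 20
  - 60.9.96.0/20 clear@20
  add 242.123.193.227/32 -> H2 at depth 32
  - 242.123.193.227/32 clear@32
  add 242.123.192.0/20 -> H2 at depth 20
  add 60.9.111.240/29 -> H2 at depth 29
  add 60.9.111.245/32 -> H1 at depth 32
  - 60.9.111.240/29 clear@29
  add 242.123.193.227/32 -> H1 at depth 32
  lookup 242.123.193.227: bits 11110010011110111100000111100011 walk d0:-→d1:-→d2:-→d3:-→d4:-→d5:-→d6:-→d7:-→d8:-→d9:-→d10:-→d11:-→d12:-→d13:-→d14:-→d15:-→d16:-→d17:-→d18:-→d19:-→d20:H2→d21:-→d22:-→d23:-→d24:-→d25:-→d26:-→d27:-→d28:-→d29:-→d30:-→d31:-→d32:H1 -> H1
  add 242.123.193.224/28 -> H1 at depth 28
  add 242.123.193.224/28 -> H2 at depth 28
  - 242.123.193.227/32 clear@32
  lookup 242.123.193.224: bits 111100100111101111000001111000 walk d0:-→d1:-→d2:-→d3:-→d4:-→d5:-→d6:-→d7:-→d8:-→d9:-→d10:-→d11:-→d12:-→d13:-→d14:-→d15:-→d16:-→d17:-→d18:-→d19:-→d20:H2→d21:-→d22:-→d23:-→d24:-→d25:-→d26:-→d27:-→d28:H2→d29:-→d30:- -> H2
  lookup 242.123.198.81: bits 111100100111101111000 walk d0:-→d1:-→d2:-→d3:-→d4:-→d5:-→d6:-→d7:-→d8:-→d9:-→d10:-→d11:-→d12:-→d13:-→d14:-→d15:-→d16:-→d17:-→d18:-→d19:-→d20:H2→d21:- -> H2
  - 242.123.193.224/28 clear@28
  add 60.9.96.0/20 -> H2 at depth 20
  lookup 60.9.111.144: bits 0011110000001001011011111 walk d0:-→d1:-→d2:-→d3:-→d4:-→d5:-→d6:-→d7:-→d8:-→d9:-→d10:-→d11:-→d12:-→d13:-→d14:-→d15:-→d16:-→d17:-→d18:-→d19:-→d20:H2→d21:-→d22:-→d23:-→d24:-→d25:- -> H2
  add 242.123.193.227/32 -> H2 at depth 32
  lookup 60.9.96.6: bits 00111100000010010110 walk d0:-→d1:-→d2:-→d3:-→d4:-→d5:-→d6:-→d7:-→d8:-→d9:-→d10:-→d11:-→d12:-→d13:-→d14:-→d15:-→d16:-→d17:-→d18:-→d19:-→d20:H2 -> H2
  lookup 60.9.111.245: bits 00111100000010010110111111110101 walk d0:-→d1:-→d2:-→d3:-→d4:-→d5:-→d6:-→d7:-→d8:-→d9:-→d10:-→d11:-→d12:-→d13:-→d14:-→d15:-→d16:-→d17:-→d18:-→d19:-→d20:H2→d21:-→d22:-→d23:-→d24:-→d25:-→d26:-→d27:-→d28:-→d29:-→d30:-→d31:-→d32:H1 -> H1
  lookup 124.9.111.245: bits 0 walk d0:-→d1:- -> no-route
  add 60.0.0.0/12 -> H2 at depth 12
  add 60.0.0.0/12 -> H2 at depth 12
  add 242.96.0.0/11 -> H2 at depth 11
  add 60.9.96.0/20 -> H2 at depth 20
  add 242.112.0.0/12 -> H1 at depth 12
  lookup 60.9.96.14: bits 00111100000010010110 walk d0:-→d1:-→d2:-→d3:-→d4:-→d5:-→d6:-→d7:-→d8:-→d9:-→d10:-→d11:-→d12:H2→d13:-→d14:-→d15:-→d16:-→d17:-→d18:-→d19:-→d20:H2 -> H2
  lookup 242.96.45.50: bits 11110010011 walk d0:-→d1:-→d2:-→d3:-→d4:-→d5:-→d6:-→d7:-→d8:-→d9:-→d10:-→d11:H2 -> H2
  add 242.123.0.0/16 -> H2 at depth 16
  lookup 242.112.0.3: bits 111100100111 walk d0:-→d1:-→d2:-→d3:-→d4:-→d5:-→d6:-→d7:-→d8:-→d9:-→d10:-→d11:H2→d12:H1 -> H1
  - 242.112.0.0/12 clear@12
  add 242.123.192.0/20 -> H0 at depth 20
  add 60.0.0.0/7 -> H1 at depth 7
  lookup 242.123.193.227: bits 11110010011110111100000111100011 walk d0:-→d1:-→d2:-→d3:-→d4:-→d5:-→d6:-→d7:-→d8:-→d9:-→d10:-→d11:H2→d12:-→d13:-→d14:-→d15:-→d16:H2→d17:-→d18:-→d19:-→d20:H0→d21:-→d22:-→d23:-→d24:-→d25:-→d26:-→d27:-→d28:-→d29:-→d30:-→d31:-→d32:H2 -> H2
  lookup 242.123.209.227: bits 1111001001111011110 walk d0:-→d1:-→d2:-→d3:-→d4:-→d5:-→d6:-→d7:-→d8:-→d9:-→d10:-→d11:H2→d12:-→d13:-→d14:-→d15:-→d16:H2→d17:-→d18:-→d19:- -> H2

== LOOKUPS ==
["H1","H2","H2","H2","H2","H1","no-route","H2","H2","H1","H2","H2"]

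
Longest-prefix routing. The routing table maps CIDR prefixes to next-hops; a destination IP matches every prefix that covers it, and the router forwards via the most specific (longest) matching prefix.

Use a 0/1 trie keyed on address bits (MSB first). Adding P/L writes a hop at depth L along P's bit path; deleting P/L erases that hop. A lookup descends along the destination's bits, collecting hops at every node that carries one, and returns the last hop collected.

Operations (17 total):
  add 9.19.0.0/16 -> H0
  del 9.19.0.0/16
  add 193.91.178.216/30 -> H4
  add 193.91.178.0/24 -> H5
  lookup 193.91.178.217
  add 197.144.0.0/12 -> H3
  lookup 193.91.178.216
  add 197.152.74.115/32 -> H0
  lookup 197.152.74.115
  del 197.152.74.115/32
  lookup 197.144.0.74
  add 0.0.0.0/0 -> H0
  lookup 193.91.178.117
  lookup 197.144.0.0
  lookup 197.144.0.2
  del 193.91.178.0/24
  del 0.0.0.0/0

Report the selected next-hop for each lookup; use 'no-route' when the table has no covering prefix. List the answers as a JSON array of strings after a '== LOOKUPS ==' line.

Trace:
  + 9.19.0.0/16 (H0) depth=16
  - 9.19.0.0/16 clear@16
  + 193.91.178.216/30 (H4) depth=30
  + 193.91.178.0/24 (H5) depth=24
  ? 193.91.178.217  path d0:-→d1:-→d2:-→d3:-→d4:-→d5:-→d6:-→d7:-→d8:-→d9:-→d10:-→d11:-→d12:-→d13:-→d14:-→d15:-→d16:-→d17:-→d18:-→d19:-→d20:-→d21:-→d22:-→d23:-→d24:H5→d25:-→d26:-→d27:-→d28:-→d29:-→d30:H4  best=H4
  + 197.144.0.0/12 (H3) depth=12
  ? 193.91.178.216  path d0:-→d1:-→d2:-→d3:-→d4:-→d5:-→d6:-→d7:-→d8:-→d9:-→d10:-→d11:-→d12:-→d13:-→d14:-→d15:-→d16:-→d17:-→d18:-→d19:-→d20:-→d21:-→d22:-→d23:-→d24:H5→d25:-→d26:-→d27:-→d28:-→d29:-→d30:H4  best=H4
  + 197.152.74.115/32 (H0) depth=32
  ? 197.152.74.115  path d0:-→d1:-→d2:-→d3:-→d4:-→d5:-→d6:-→d7:-→d8:-→d9:-→d10:-→d11:-→d12:H3→d13:-→d14:-→d15:-→d16:-→d17:-→d18:-→d19:-→d20:-→d21:-→d22:-→d23:-→d24:-→d25:-→d26:-→d27:-→d28:-→d29:-→d30:-→d31:-→d32:H0  best=H0
  - 197.152.74.115/32 clear@32
  ? 197.144.0.74  path d0:-→d1:-→d2:-→d3:-→d4:-→d5:-→d6:-→d7:-→d8:-→d9:-→d10:-→d11:-→d12:H3  best=H3
  + 0.0.0.0/0 (H0) depth=0
  ? 193.91.178.117  path d0:H0→d1:-→d2:-→d3:-→d4:-→d5:-→d6:-→d7:-→d8:-→d9:-→d10:-→d11:-→d12:-→d13:-→d14:-→d15:-→d16:-→d17:-→d18:-→d19:-→d20:-→d21:-→d22:-→d23:-→d24:H5  best=H5
  ? 197.144.0.0  path d0:H0→d1:-→d2:-→d3:-→d4:-→d5:-→d6:-→d7:-→d8:-→d9:-→d10:-→d11:-→d12:H3  best=H3
  ? 197.144.0.2  path d0:H0→d1:-→d2:-→d3:-→d4:-→d5:-→d6:-→d7:-→d8:-→d9:-→d10:-→d11:-→d12:H3  best=H3
  - 193.91.178.0/24 clear@24
  - 0.0.0.0/0 clear@0

== LOOKUPS ==
["H4","H4","H0","H3","H5","H3","H3"]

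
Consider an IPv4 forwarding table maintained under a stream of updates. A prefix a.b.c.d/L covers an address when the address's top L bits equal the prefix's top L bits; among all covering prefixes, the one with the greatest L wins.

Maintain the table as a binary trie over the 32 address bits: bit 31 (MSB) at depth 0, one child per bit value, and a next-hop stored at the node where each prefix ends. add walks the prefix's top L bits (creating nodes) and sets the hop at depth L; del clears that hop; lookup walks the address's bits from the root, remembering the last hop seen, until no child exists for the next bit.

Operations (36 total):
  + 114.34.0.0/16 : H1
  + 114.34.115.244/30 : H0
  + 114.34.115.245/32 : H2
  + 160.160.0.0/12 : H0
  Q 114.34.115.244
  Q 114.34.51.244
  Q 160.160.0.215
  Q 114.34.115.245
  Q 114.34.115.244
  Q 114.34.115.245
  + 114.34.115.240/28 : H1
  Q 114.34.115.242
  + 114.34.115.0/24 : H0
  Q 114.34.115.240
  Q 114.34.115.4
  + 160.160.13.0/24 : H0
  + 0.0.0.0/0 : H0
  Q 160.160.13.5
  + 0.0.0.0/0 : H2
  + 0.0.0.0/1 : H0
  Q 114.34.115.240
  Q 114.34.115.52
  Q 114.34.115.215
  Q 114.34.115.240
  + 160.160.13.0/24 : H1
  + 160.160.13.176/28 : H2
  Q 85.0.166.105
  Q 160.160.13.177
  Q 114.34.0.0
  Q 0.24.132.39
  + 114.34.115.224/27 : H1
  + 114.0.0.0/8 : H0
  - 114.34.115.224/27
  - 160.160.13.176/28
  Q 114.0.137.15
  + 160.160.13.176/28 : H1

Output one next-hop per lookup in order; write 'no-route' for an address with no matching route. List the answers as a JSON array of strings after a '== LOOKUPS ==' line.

Process each operation:
  + 114.34.0.0/16 (H1) depth=16
  + 114.34.115.244/30 (H0) depth=30
  + 114.34.115.245/32 (H2) depth=32
  + 160.160.0.0/12 (H0) depth=12
  ? 114.34.115.244  path d0:-→d1:-→d2:-→d3:-→d4:-→d5:-→d6:-→d7:-→d8:-→d9:-→d10:-→d11:-→d12:-→d13:-→d14:-→d15:-→d16:H1→d17:-→d18:-→d19:-→d20:-→d21:-→d22:-→d23:-→d24:-→d25:-→d26:-→d27:-→d28:-→d29:-→d30:H0→d31:-  best=H0
  ? 114.34.51.244  path d0:-→d1:-→d2:-→d3:-→d4:-→d5:-→d6:-→d7:-→d8:-→d9:-→d10:-→d11:-→d12:-→d13:-→d14:-→d15:-→d16:H1→d17:-  best=H1
  ? 160.160.0.215  path d0:-→d1:-→d2:-→d3:-→d4:-→d5:-→d6:-→d7:-→d8:-→d9:-→d10:-→d11:-→d12:H0  best=H0
  ? 114.34.115.245  path d0:-→d1:-→d2:-→d3:-→d4:-→d5:-→d6:-→d7:-→d8:-→d9:-→d10:-→d11:-→d12:-→d13:-→d14:-→d15:-→d16:H1→d17:-→d18:-→d19:-→d20:-→d21:-→d22:-→d23:-→d24:-→d25:-→d26:-→d27:-→d28:-→d29:-→d30:H0→d31:-→d32:H2  best=H2
  ? 114.34.115.244  path d0:-→d1:-→d2:-→d3:-→d4:-→d5:-→d6:-→d7:-→d8:-→d9:-→d10:-→d11:-→d12:-→d13:-→d14:-→d15:-→d16:H1→d17:-→d18:-→d19:-→d20:-→d21:-→d22:-→d23:-→d24:-→d25:-→d26:-→d27:-→d28:-→d29:-→d30:H0→d31:-  best=H0
  ? 114.34.115.245  path d0:-→d1:-→d2:-→d3:-→d4:-→d5:-→d6:-→d7:-→d8:-→d9:-→d10:-→d11:-→d12:-→d13:-→d14:-→d15:-→d16:H1→d17:-→d18:-→d19:-→d20:-→d21:-→d22:-→d23:-→d24:-→d25:-→d26:-→d27:-→d28:-→d29:-→d30:H0→d31:-→d32:H2  best=H2
  + 114.34.115.240/28 (H1) depth=28
  ? 114.34.115.242  path d0:-→d1:-→d2:-→d3:-→d4:-→d5:-→d6:-→d7:-→d8:-→d9:-→d10:-→d11:-→d12:-→d13:-→d14:-→d15:-→d16:H1→d17:-→d18:-→d19:-→d20:-→d21:-→d22:-→d23:-→d24:-→d25:-→d26:-→d27:-→d28:H1→d29:-  best=H1
  + 114.34.115.0/24 (H0) depth=24
  ? 114.34.115.240  path d0:-→d1:-→d2:-→d3:-→d4:-→d5:-→d6:-→d7:-→d8:-→d9:-→d10:-→d11:-→d12:-→d13:-→d14:-→d15:-→d16:H1→d17:-→d18:-→d19:-→d20:-→d21:-→d22:-→d23:-→d24:H0→d25:-→d26:-→d27:-→d28:H1→d29:-  best=H1
  ? 114.34.115.4  path d0:-→d1:-→d2:-→d3:-→d4:-→d5:-→d6:-→d7:-→d8:-→d9:-→d10:-→d11:-→d12:-→d13:-→d14:-→d15:-→d16:H1→d17:-→d18:-→d19:-→d20:-→d21:-→d22:-→d23:-→d24:H0  best=H0
  + 160.160.13.0/24 (H0) depth=24
  + 0.0.0.0/0 (H0) depth=0
  ? 160.160.13.5  path d0:H0→d1:-→d2:-→d3:-→d4:-→d5:-→d6:-→d7:-→d8:-→d9:-→d10:-→d11:-→d12:H0→d13:-→d14:-→d15:-→d16:-→d17:-→d18:-→d19:-→d20:-→d21:-→d22:-→d23:-→d24:H0  best=H0
  + 0.0.0.0/0 (H2) depth=0
  + 0.0.0.0/1 (H0) depth=1
  ? 114.34.115.240  path d0:H2→d1:H0→d2:-→d3:-→d4:-→d5:-→d6:-→d7:-→d8:-→d9:-→d10:-→d11:-→d12:-→d13:-→d14:-→d15:-→d16:H1→d17:-→d18:-→d19:-→d20:-→d21:-→d22:-→d23:-→d24:H0→d25:-→d26:-→d27:-→d28:H1→d29:-  best=H1
  ? 114.34.115.52  path d0:H2→d1:H0→d2:-→d3:-→d4:-→d5:-→d6:-→d7:-→d8:-→d9:-→d10:-→d11:-→d12:-→d13:-→d14:-→d15:-→d16:H1→d17:-→d18:-→d19:-→d20:-→d21:-→d22:-→d23:-→d24:H0  best=H0
  ? 114.34.115.215  path d0:H2→d1:H0→d2:-→d3:-→d4:-→d5:-→d6:-→d7:-→d8:-→d9:-→d10:-→d11:-→d12:-→d13:-→d14:-→d15:-→d16:H1→d17:-→d18:-→d19:-→d20:-→d21:-→d22:-→d23:-→d24:H0→d25:-→d26:-  best=H0
  ? 114.34.115.240  path d0:H2→d1:H0→d2:-→d3:-→d4:-→d5:-→d6:-→d7:-→d8:-→d9:-→d10:-→d11:-→d12:-→d13:-→d14:-→d15:-→d16:H1→d17:-→d18:-→d19:-→d20:-→d21:-→d22:-→d23:-→d24:H0→d25:-→d26:-→d27:-→d28:H1→d29:-  best=H1
  + 160.160.13.0/24 (H1) depth=24
  + 160.160.13.176/28 (H2) depth=28
  ? 85.0.166.105  path d0:H2→d1:H0→d2:-  best=H0
  ? 160.160.13.177  path d0:H2→d1:-→d2:-→d3:-→d4:-→d5:-→d6:-→d7:-→d8:-→d9:-→d10:-→d11:-→d12:H0→d13:-→d14:-→d15:-→d16:-→d17:-→d18:-→d19:-→d20:-→d21:-→d22:-→d23:-→d24:H1→d25:-→d26:-→d27:-→d28:H2  best=H2
  ? 114.34.0.0  path d0:H2→d1:H0→d2:-→d3:-→d4:-→d5:-→d6:-→d7:-→d8:-→d9:-→d10:-→d11:-→d12:-→d13:-→d14:-→d15:-→d16:H1→d17:-  best=H1
  ? 0.24.132.39  path d0:H2→d1:H0  best=H0
  + 114.34.115.224/27 (H1) depth=27
  + 114.0.0.0/8 (H0) depth=8
  - 114.34.115.224/27 clear@27
  - 160.160.13.176/28 clear@28
  ? 114.0.137.15  path d0:H2→d1:H0→d2:-→d3:-→d4:-→d5:-→d6:-→d7:-→d8:H0→d9:-→d10:-  best=H0
  + 160.160.13.176/28 (H1) depth=28

== LOOKUPS ==
["H0","H1","H0","H2","H0","H2","H1","H1","H0","H0","H1","H0","H0","H1","H0","H2","H1","H0","H0"]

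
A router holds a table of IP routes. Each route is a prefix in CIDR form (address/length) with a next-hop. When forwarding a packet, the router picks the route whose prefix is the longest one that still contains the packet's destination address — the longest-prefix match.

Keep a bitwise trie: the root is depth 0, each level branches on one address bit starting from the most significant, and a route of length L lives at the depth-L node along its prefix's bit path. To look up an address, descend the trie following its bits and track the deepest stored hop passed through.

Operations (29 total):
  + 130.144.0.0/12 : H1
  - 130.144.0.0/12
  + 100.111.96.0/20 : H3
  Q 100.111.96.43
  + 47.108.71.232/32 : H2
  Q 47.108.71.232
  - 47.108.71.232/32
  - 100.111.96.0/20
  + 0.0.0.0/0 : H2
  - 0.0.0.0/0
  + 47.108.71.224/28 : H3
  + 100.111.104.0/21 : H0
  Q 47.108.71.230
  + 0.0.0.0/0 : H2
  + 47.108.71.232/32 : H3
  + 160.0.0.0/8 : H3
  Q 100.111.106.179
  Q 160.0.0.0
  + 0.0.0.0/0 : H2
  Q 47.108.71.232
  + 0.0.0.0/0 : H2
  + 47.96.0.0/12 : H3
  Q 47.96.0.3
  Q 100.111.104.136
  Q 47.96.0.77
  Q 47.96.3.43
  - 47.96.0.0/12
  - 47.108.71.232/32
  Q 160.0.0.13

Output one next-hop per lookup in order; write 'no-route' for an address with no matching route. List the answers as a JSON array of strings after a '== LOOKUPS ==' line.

Process each operation:
  + 130.144.0.0/12 (H1) depth=12
  - 130.144.0.0/12 clear@12
  + 100.111.96.0/20 (H3) depth=20
  ? 100.111.96.43  path d0:-→d1:-→d2:-→d3:-→d4:-→d5:-→d6:-→d7:-→d8:-→d9:-→d10:-→d11:-→d12:-→d13:-→d14:-→d15:-→d16:-→d17:-→d18:-→d19:-→d20:H3  best=H3
  + 47.108.71.232/32 (H2) depth=32
  ? 47.108.71.232  path d0:-→d1:-→d2:-→d3:-→d4:-→d5:-→d6:-→d7:-→d8:-→d9:-→d10:-→d11:-→d12:-→d13:-→d14:-→d15:-→d16:-→d17:-→d18:-→d19:-→d20:-→d21:-→d22:-→d23:-→d24:-→d25:-→d26:-→d27:-→d28:-→d29:-→d30:-→d31:-→d32:H2  best=H2
  - 47.108.71.232/32 clear@32
  - 100.111.96.0/20 clear@20
  + 0.0.0.0/0 (H2) depth=0
  - 0.0.0.0/0 clear@0
  + 47.108.71.224/28 (H3) depth=28
  + 100.111.104.0/21 (H0) depth=21
  ? 47.108.71.230  path d0:-→d1:-→d2:-→d3:-→d4:-→d5:-→d6:-→d7:-→d8:-→d9:-→d10:-→d11:-→d12:-→d13:-→d14:-→d15:-→d16:-→d17:-→d18:-→d19:-→d20:-→d21:-→d22:-→d23:-→d24:-→d25:-→d26:-→d27:-→d28:H3  best=H3
  + 0.0.0.0/0 (H2) depth=0
  + 47.108.71.232/32 (H3) depth=32
  + 160.0.0.0/8 (H3) depth=8
  ? 100.111.106.179  path d0:H2→d1:-→d2:-→d3:-→d4:-→d5:-→d6:-→d7:-→d8:-→d9:-→d10:-→d11:-→d12:-→d13:-→d14:-→d15:-→d16:-→d17:-→d18:-→d19:-→d20:-→d21:H0  best=H0
  ? 160.0.0.0  path d0:H2→d1:-→d2:-→d3:-→d4:-→d5:-→d6:-→d7:-→d8:H3  best=H3
  + 0.0.0.0/0 (H2) depth=0
  ? 47.108.71.232  path d0:H2→d1:-→d2:-→d3:-→d4:-→d5:-→d6:-→d7:-→d8:-→d9:-→d10:-→d11:-→d12:-→d13:-→d14:-→d15:-→d16:-→d17:-→d18:-→d19:-→d20:-→d21:-→d22:-→d23:-→d24:-→d25:-→d26:-→d27:-→d28:H3→d29:-→d30:-→d31:-→d32:H3  best=H3
  + 0.0.0.0/0 (H2) depth=0
  + 47.96.0.0/12 (H3) depth=12
  ? 47.96.0.3  path d0:H2→d1:-→d2:-→d3:-→d4:-→d5:-→d6:-→d7:-→d8:-→d9:-→d10:-→d11:-→d12:H3  best=H3
  ? 100.111.104.136  path d0:H2→d1:-→d2:-→d3:-→d4:-→d5:-→d6:-→d7:-→d8:-→d9:-→d10:-→d11:-→d12:-→d13:-→d14:-→d15:-→d16:-→d17:-→d18:-→d19:-→d20:-→d21:H0  best=H0
  ? 47.96.0.77  path d0:H2→d1:-→d2:-→d3:-→d4:-→d5:-→d6:-→d7:-→d8:-→d9:-→d10:-→d11:-→d12:H3  best=H3
  ? 47.96.3.43  path d0:H2→d1:-→d2:-→d3:-→d4:-→d5:-→d6:-→d7:-→d8:-→d9:-→d10:-→d11:-→d12:H3  best=H3
  - 47.96.0.0/12 clear@12
  - 47.108.71.232/32 clear@32
  ? 160.0.0.13  path d0:H2→d1:-→d2:-→d3:-→d4:-→d5:-→d6:-→d7:-→d8:H3  best=H3

== LOOKUPS ==
["H3","H2","H3","H0","H3","H3","H3","H0","H3","H3","H3"]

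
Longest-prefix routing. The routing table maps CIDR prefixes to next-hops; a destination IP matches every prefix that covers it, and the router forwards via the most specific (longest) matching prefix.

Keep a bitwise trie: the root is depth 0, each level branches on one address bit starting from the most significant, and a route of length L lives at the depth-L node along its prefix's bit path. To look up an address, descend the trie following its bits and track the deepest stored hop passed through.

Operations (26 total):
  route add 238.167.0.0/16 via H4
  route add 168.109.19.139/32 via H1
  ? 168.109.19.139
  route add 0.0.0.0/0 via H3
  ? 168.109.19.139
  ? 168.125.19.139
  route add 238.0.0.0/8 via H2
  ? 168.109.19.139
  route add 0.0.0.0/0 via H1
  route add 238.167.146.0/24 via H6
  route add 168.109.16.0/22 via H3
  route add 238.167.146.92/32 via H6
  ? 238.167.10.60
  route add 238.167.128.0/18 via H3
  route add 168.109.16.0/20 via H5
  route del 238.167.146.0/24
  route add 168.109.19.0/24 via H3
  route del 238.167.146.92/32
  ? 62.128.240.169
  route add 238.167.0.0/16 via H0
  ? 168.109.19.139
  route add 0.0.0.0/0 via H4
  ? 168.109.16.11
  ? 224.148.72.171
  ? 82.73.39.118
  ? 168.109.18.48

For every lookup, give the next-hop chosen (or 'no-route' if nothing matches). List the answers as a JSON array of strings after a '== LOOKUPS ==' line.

Trace:
  add 238.167.0.0/16 -> H4 at depth 16
  add 168.109.19.139/32 -> H1 at depth 32
  ? 168.109.19.139  path d0:-→d1:-→d2:-→d3:-→d4:-→d5:-→d6:-→d7:-→d8:-→d9:-→d10:-→d11:-→d12:-→d13:-→d14:-→d15:-→d16:-→d17:-→d18:-→d19:-→d20:-→d21:-→d22:-→d23:-→d24:-→d25:-→d26:-→d27:-→d28:-→d29:-→d30:-→d31:-→d32:H1  best=H1
  add 0.0.0.0/0 -> H3 at depth 0
  ? 168.109.19.139  path d0:H3→d1:-→d2:-→d3:-→d4:-→d5:-→d6:-→d7:-→d8:-→d9:-→d10:-→d11:-→d12:-→d13:-→d14:-→d15:-→d16:-→d17:-→d18:-→d19:-→d20:-→d21:-→d22:-→d23:-→d24:-→d25:-→d26:-→d27:-→d28:-→d29:-→d30:-→d31:-→d32:H1  best=H1
  ? 168.125.19.139  path d0:H3→d1:-→d2:-→d3:-→d4:-→d5:-→d6:-→d7:-→d8:-→d9:-→d10:-→d11:-  best=H3
  add 238.0.0.0/8 -> H2 at depth 8
  ? 168.109.19.139  path d0:H3→d1:-→d2:-→d3:-→d4:-→d5:-→d6:-→d7:-→d8:-→d9:-→d10:-→d11:-→d12:-→d13:-→d14:-→d15:-→d16:-→d17:-→d18:-→d19:-→d20:-→d21:-→d22:-→d23:-→d24:-→d25:-→d26:-→d27:-→d28:-→d29:-→d30:-→d31:-→d32:H1  best=H1
  add 0.0.0.0/0 -> H1 at depth 0
  add 238.167.146.0/24 -> H6 at depth 24
  add 168.109.16.0/22 -> H3 at depth 22
  add 238.167.146.92/32 -> H6 at depth 32
  ? 238.167.10.60  path d0:H1→d1:-→d2:-→d3:-→d4:-→d5:-→d6:-→d7:-→d8:H2→d9:-→d10:-→d11:-→d12:-→d13:-→d14:-→d15:-→d16:H4  best=H4
  add 238.167.128.0/18 -> H3 at depth 18
  add 168.109.16.0/20 -> H5 at depth 20
  del 238.167.146.0/24 (clear depth 24)
  add 168.109.19.0/24 -> H3 at depth 24
  del 238.167.146.92/32 (clear depth 32)
  ? 62.128.240.169  path d0:H1  best=H1
  add 238.167.0.0/16 -> H0 at depth 16
  ? 168.109.19.139  path d0:H1→d1:-→d2:-→d3:-→d4:-→d5:-→d6:-→d7:-→d8:-→d9:-→d10:-→d11:-→d12:-→d13:-→d14:-→d15:-→d16:-→d17:-→d18:-→d19:-→d20:H5→d21:-→d22:H3→d23:-→d24:H3→d25:-→d26:-→d27:-→d28:-→d29:-→d30:-→d31:-→d32:H1  best=H1
  add 0.0.0.0/0 -> H4 at depth 0
  ? 168.109.16.11  path d0:H4→d1:-→d2:-→d3:-→d4:-→d5:-→d6:-→d7:-→d8:-→d9:-→d10:-→d11:-→d12:-→d13:-→d14:-→d15:-→d16:-→d17:-→d18:-→d19:-→d20:H5→d21:-→d22:H3  best=H3
  ? 224.148.72.171  path d0:H4→d1:-→d2:-→d3:-→d4:-  best=H4
  ? 82.73.39.118  path d0:H4  best=H4
  ? 168.109.18.48  path d0:H4→d1:-→d2:-→d3:-→d4:-→d5:-→d6:-→d7:-→d8:-→d9:-→d10:-→d11:-→d12:-→d13:-→d14:-→d15:-→d16:-→d17:-→d18:-→d19:-→d20:H5→d21:-→d22:H3→d23:-  best=H3

== LOOKUPS ==
["H1","H1","H3","H1","H4","H1","H1","H3","H4","H4","H3"]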